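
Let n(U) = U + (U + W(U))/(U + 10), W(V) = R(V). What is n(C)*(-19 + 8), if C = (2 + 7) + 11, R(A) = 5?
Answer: -1375/6 ≈ -229.17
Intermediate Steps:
C = 20 (C = 9 + 11 = 20)
W(V) = 5
n(U) = U + (5 + U)/(10 + U) (n(U) = U + (U + 5)/(U + 10) = U + (5 + U)/(10 + U))
n(C)*(-19 + 8) = ((5 + 20**2 + 11*20)/(10 + 20))*(-19 + 8) = ((5 + 400 + 220)/30)*(-11) = ((1/30)*625)*(-11) = (125/6)*(-11) = -1375/6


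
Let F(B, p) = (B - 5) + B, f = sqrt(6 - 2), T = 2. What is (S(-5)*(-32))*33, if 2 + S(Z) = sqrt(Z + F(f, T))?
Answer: 2112 - 1056*I*sqrt(6) ≈ 2112.0 - 2586.7*I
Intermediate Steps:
f = 2 (f = sqrt(4) = 2)
F(B, p) = -5 + 2*B (F(B, p) = (-5 + B) + B = -5 + 2*B)
S(Z) = -2 + sqrt(-1 + Z) (S(Z) = -2 + sqrt(Z + (-5 + 2*2)) = -2 + sqrt(Z + (-5 + 4)) = -2 + sqrt(Z - 1) = -2 + sqrt(-1 + Z))
(S(-5)*(-32))*33 = ((-2 + sqrt(-1 - 5))*(-32))*33 = ((-2 + sqrt(-6))*(-32))*33 = ((-2 + I*sqrt(6))*(-32))*33 = (64 - 32*I*sqrt(6))*33 = 2112 - 1056*I*sqrt(6)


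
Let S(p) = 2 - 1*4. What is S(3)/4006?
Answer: -1/2003 ≈ -0.00049925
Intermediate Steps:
S(p) = -2 (S(p) = 2 - 4 = -2)
S(3)/4006 = -2/4006 = -2*1/4006 = -1/2003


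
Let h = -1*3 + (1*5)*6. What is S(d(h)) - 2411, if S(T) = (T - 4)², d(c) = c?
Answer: -1882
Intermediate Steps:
h = 27 (h = -3 + 5*6 = -3 + 30 = 27)
S(T) = (-4 + T)²
S(d(h)) - 2411 = (-4 + 27)² - 2411 = 23² - 2411 = 529 - 2411 = -1882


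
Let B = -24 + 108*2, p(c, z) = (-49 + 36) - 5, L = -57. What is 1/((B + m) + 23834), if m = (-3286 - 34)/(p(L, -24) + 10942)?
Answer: 2731/65614176 ≈ 4.1622e-5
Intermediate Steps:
p(c, z) = -18 (p(c, z) = -13 - 5 = -18)
m = -830/2731 (m = (-3286 - 34)/(-18 + 10942) = -3320/10924 = -3320*1/10924 = -830/2731 ≈ -0.30392)
B = 192 (B = -24 + 216 = 192)
1/((B + m) + 23834) = 1/((192 - 830/2731) + 23834) = 1/(523522/2731 + 23834) = 1/(65614176/2731) = 2731/65614176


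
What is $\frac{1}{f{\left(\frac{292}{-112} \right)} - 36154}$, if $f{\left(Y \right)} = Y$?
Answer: $- \frac{28}{1012385} \approx -2.7657 \cdot 10^{-5}$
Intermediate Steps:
$\frac{1}{f{\left(\frac{292}{-112} \right)} - 36154} = \frac{1}{\frac{292}{-112} - 36154} = \frac{1}{292 \left(- \frac{1}{112}\right) - 36154} = \frac{1}{- \frac{73}{28} - 36154} = \frac{1}{- \frac{1012385}{28}} = - \frac{28}{1012385}$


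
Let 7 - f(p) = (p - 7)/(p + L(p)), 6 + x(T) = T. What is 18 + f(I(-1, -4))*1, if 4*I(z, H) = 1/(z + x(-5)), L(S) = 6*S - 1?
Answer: 1038/55 ≈ 18.873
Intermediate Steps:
x(T) = -6 + T
L(S) = -1 + 6*S
I(z, H) = 1/(4*(-11 + z)) (I(z, H) = 1/(4*(z + (-6 - 5))) = 1/(4*(z - 11)) = 1/(4*(-11 + z)))
f(p) = 7 - (-7 + p)/(-1 + 7*p) (f(p) = 7 - (p - 7)/(p + (-1 + 6*p)) = 7 - (-7 + p)/(-1 + 7*p))
18 + f(I(-1, -4))*1 = 18 + (48*(1/(4*(-11 - 1)))/(-1 + 7*(1/(4*(-11 - 1)))))*1 = 18 + (48*((¼)/(-12))/(-1 + 7*((¼)/(-12))))*1 = 18 + (48*((¼)*(-1/12))/(-1 + 7*((¼)*(-1/12))))*1 = 18 + (48*(-1/48)/(-1 + 7*(-1/48)))*1 = 18 + (48*(-1/48)/(-1 - 7/48))*1 = 18 + (48*(-1/48)/(-55/48))*1 = 18 + (48*(-1/48)*(-48/55))*1 = 18 + (48/55)*1 = 18 + 48/55 = 1038/55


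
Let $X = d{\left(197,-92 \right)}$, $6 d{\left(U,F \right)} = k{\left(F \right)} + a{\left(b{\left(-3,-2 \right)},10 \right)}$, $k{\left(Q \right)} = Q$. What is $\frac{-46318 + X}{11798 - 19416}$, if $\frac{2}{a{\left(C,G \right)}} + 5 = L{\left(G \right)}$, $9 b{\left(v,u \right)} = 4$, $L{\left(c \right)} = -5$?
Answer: $\frac{1390001}{228540} \approx 6.0821$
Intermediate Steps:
$b{\left(v,u \right)} = \frac{4}{9}$ ($b{\left(v,u \right)} = \frac{1}{9} \cdot 4 = \frac{4}{9}$)
$a{\left(C,G \right)} = - \frac{1}{5}$ ($a{\left(C,G \right)} = \frac{2}{-5 - 5} = \frac{2}{-10} = 2 \left(- \frac{1}{10}\right) = - \frac{1}{5}$)
$d{\left(U,F \right)} = - \frac{1}{30} + \frac{F}{6}$ ($d{\left(U,F \right)} = \frac{F - \frac{1}{5}}{6} = \frac{- \frac{1}{5} + F}{6} = - \frac{1}{30} + \frac{F}{6}$)
$X = - \frac{461}{30}$ ($X = - \frac{1}{30} + \frac{1}{6} \left(-92\right) = - \frac{1}{30} - \frac{46}{3} = - \frac{461}{30} \approx -15.367$)
$\frac{-46318 + X}{11798 - 19416} = \frac{-46318 - \frac{461}{30}}{11798 - 19416} = - \frac{1390001}{30 \left(-7618\right)} = \left(- \frac{1390001}{30}\right) \left(- \frac{1}{7618}\right) = \frac{1390001}{228540}$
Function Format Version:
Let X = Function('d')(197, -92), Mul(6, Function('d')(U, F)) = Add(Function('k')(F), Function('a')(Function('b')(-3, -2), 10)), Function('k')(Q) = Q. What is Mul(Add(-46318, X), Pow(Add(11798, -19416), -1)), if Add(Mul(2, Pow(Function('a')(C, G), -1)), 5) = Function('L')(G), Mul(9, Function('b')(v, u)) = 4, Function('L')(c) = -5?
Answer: Rational(1390001, 228540) ≈ 6.0821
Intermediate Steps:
Function('b')(v, u) = Rational(4, 9) (Function('b')(v, u) = Mul(Rational(1, 9), 4) = Rational(4, 9))
Function('a')(C, G) = Rational(-1, 5) (Function('a')(C, G) = Mul(2, Pow(Add(-5, -5), -1)) = Mul(2, Pow(-10, -1)) = Mul(2, Rational(-1, 10)) = Rational(-1, 5))
Function('d')(U, F) = Add(Rational(-1, 30), Mul(Rational(1, 6), F)) (Function('d')(U, F) = Mul(Rational(1, 6), Add(F, Rational(-1, 5))) = Mul(Rational(1, 6), Add(Rational(-1, 5), F)) = Add(Rational(-1, 30), Mul(Rational(1, 6), F)))
X = Rational(-461, 30) (X = Add(Rational(-1, 30), Mul(Rational(1, 6), -92)) = Add(Rational(-1, 30), Rational(-46, 3)) = Rational(-461, 30) ≈ -15.367)
Mul(Add(-46318, X), Pow(Add(11798, -19416), -1)) = Mul(Add(-46318, Rational(-461, 30)), Pow(Add(11798, -19416), -1)) = Mul(Rational(-1390001, 30), Pow(-7618, -1)) = Mul(Rational(-1390001, 30), Rational(-1, 7618)) = Rational(1390001, 228540)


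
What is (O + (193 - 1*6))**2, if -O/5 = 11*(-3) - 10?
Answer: 161604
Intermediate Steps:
O = 215 (O = -5*(11*(-3) - 10) = -5*(-33 - 10) = -5*(-43) = 215)
(O + (193 - 1*6))**2 = (215 + (193 - 1*6))**2 = (215 + (193 - 6))**2 = (215 + 187)**2 = 402**2 = 161604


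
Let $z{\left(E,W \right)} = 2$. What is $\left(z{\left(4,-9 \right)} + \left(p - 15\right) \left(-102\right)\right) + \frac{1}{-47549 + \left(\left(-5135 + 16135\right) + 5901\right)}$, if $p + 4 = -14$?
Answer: $\frac{103222463}{30648} \approx 3368.0$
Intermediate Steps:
$p = -18$ ($p = -4 - 14 = -18$)
$\left(z{\left(4,-9 \right)} + \left(p - 15\right) \left(-102\right)\right) + \frac{1}{-47549 + \left(\left(-5135 + 16135\right) + 5901\right)} = \left(2 + \left(-18 - 15\right) \left(-102\right)\right) + \frac{1}{-47549 + \left(\left(-5135 + 16135\right) + 5901\right)} = \left(2 + \left(-18 - 15\right) \left(-102\right)\right) + \frac{1}{-47549 + \left(11000 + 5901\right)} = \left(2 - -3366\right) + \frac{1}{-47549 + 16901} = \left(2 + 3366\right) + \frac{1}{-30648} = 3368 - \frac{1}{30648} = \frac{103222463}{30648}$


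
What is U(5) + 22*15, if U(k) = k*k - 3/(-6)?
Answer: 711/2 ≈ 355.50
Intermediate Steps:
U(k) = 1/2 + k**2 (U(k) = k**2 - 3*(-1/6) = k**2 + 1/2 = 1/2 + k**2)
U(5) + 22*15 = (1/2 + 5**2) + 22*15 = (1/2 + 25) + 330 = 51/2 + 330 = 711/2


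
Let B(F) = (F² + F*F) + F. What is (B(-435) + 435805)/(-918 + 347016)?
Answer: 406910/173049 ≈ 2.3514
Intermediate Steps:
B(F) = F + 2*F² (B(F) = (F² + F²) + F = 2*F² + F = F + 2*F²)
(B(-435) + 435805)/(-918 + 347016) = (-435*(1 + 2*(-435)) + 435805)/(-918 + 347016) = (-435*(1 - 870) + 435805)/346098 = (-435*(-869) + 435805)*(1/346098) = (378015 + 435805)*(1/346098) = 813820*(1/346098) = 406910/173049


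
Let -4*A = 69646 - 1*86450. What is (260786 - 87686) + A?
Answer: 177301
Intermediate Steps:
A = 4201 (A = -(69646 - 1*86450)/4 = -(69646 - 86450)/4 = -¼*(-16804) = 4201)
(260786 - 87686) + A = (260786 - 87686) + 4201 = 173100 + 4201 = 177301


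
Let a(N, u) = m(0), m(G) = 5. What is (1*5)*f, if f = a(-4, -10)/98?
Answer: 25/98 ≈ 0.25510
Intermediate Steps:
a(N, u) = 5
f = 5/98 ≈ 0.051020
(1*5)*f = (1*5)*(5/98) = 5*(5/98) = 25/98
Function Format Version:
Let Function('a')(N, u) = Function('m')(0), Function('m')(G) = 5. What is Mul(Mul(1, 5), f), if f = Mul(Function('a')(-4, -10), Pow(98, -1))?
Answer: Rational(25, 98) ≈ 0.25510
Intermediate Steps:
Function('a')(N, u) = 5
f = Rational(5, 98) (f = Mul(5, Pow(98, -1)) = Mul(5, Rational(1, 98)) = Rational(5, 98) ≈ 0.051020)
Mul(Mul(1, 5), f) = Mul(Mul(1, 5), Rational(5, 98)) = Mul(5, Rational(5, 98)) = Rational(25, 98)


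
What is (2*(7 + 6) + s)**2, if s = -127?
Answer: 10201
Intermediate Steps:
(2*(7 + 6) + s)**2 = (2*(7 + 6) - 127)**2 = (2*13 - 127)**2 = (26 - 127)**2 = (-101)**2 = 10201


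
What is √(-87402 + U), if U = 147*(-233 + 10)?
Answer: I*√120183 ≈ 346.67*I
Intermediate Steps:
U = -32781 (U = 147*(-223) = -32781)
√(-87402 + U) = √(-87402 - 32781) = √(-120183) = I*√120183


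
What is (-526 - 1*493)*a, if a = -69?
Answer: 70311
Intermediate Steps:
(-526 - 1*493)*a = (-526 - 1*493)*(-69) = (-526 - 493)*(-69) = -1019*(-69) = 70311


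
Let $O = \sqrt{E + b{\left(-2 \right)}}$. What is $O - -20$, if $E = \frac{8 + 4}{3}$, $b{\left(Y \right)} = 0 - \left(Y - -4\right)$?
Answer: $20 + \sqrt{2} \approx 21.414$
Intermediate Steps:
$b{\left(Y \right)} = -4 - Y$ ($b{\left(Y \right)} = 0 - \left(Y + 4\right) = 0 - \left(4 + Y\right) = -4 - Y$)
$E = 4$ ($E = \frac{1}{3} \cdot 12 = 4$)
$O = \sqrt{2}$ ($O = \sqrt{4 - 2} = \sqrt{2} \approx 1.4142$)
$O - -20 = \sqrt{2} - -20 = \sqrt{2} + 20 = 20 + \sqrt{2}$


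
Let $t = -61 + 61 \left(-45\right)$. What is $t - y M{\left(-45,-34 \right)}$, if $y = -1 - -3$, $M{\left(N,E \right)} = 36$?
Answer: $-2878$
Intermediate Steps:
$y = 2$ ($y = -1 + 3 = 2$)
$t = -2806$ ($t = -61 - 2745 = -2806$)
$t - y M{\left(-45,-34 \right)} = -2806 - 2 \cdot 36 = -2806 - 72 = -2878$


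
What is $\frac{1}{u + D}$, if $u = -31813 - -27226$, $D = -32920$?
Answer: $- \frac{1}{37507} \approx -2.6662 \cdot 10^{-5}$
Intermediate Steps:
$u = -4587$ ($u = -31813 + 27226 = -4587$)
$\frac{1}{u + D} = \frac{1}{-4587 - 32920} = \frac{1}{-37507} = - \frac{1}{37507}$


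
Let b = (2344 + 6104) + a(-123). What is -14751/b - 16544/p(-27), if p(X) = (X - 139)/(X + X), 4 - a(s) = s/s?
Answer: -419576069/77937 ≈ -5383.5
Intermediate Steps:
a(s) = 3 (a(s) = 4 - s/s = 4 - 1*1 = 4 - 1 = 3)
b = 8451 (b = (2344 + 6104) + 3 = 8448 + 3 = 8451)
p(X) = (-139 + X)/(2*X) (p(X) = (-139 + X)/((2*X)) = (-139 + X)*(1/(2*X)) = (-139 + X)/(2*X))
-14751/b - 16544/p(-27) = -14751/8451 - 16544*(-54/(-139 - 27)) = -14751*1/8451 - 16544/((½)*(-1/27)*(-166)) = -1639/939 - 16544/83/27 = -1639/939 - 16544*27/83 = -1639/939 - 446688/83 = -419576069/77937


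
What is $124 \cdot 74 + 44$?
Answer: $9220$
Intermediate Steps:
$124 \cdot 74 + 44 = 9176 + 44 = 9220$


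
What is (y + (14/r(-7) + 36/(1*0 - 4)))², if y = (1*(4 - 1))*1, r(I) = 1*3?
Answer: 16/9 ≈ 1.7778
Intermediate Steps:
r(I) = 3
y = 3 (y = (1*3)*1 = 3*1 = 3)
(y + (14/r(-7) + 36/(1*0 - 4)))² = (3 + (14/3 + 36/(1*0 - 4)))² = (3 + (14*(⅓) + 36/(0 - 4)))² = (3 + (14/3 + 36/(-4)))² = (3 + (14/3 + 36*(-¼)))² = (3 + (14/3 - 9))² = (3 - 13/3)² = (-4/3)² = 16/9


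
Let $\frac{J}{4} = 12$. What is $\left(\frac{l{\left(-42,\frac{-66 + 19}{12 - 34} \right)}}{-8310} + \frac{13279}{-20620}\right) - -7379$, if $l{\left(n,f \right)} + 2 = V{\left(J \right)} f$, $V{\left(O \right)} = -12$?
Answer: $\frac{1390727915689}{188487420} \approx 7378.4$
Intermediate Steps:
$J = 48$ ($J = 4 \cdot 12 = 48$)
$l{\left(n,f \right)} = -2 - 12 f$
$\left(\frac{l{\left(-42,\frac{-66 + 19}{12 - 34} \right)}}{-8310} + \frac{13279}{-20620}\right) - -7379 = \left(\frac{-2 - 12 \frac{-66 + 19}{12 - 34}}{-8310} + \frac{13279}{-20620}\right) - -7379 = \left(\left(-2 - 12 \left(- \frac{47}{-22}\right)\right) \left(- \frac{1}{8310}\right) + 13279 \left(- \frac{1}{20620}\right)\right) + 7379 = \left(\left(-2 - 12 \left(\left(-47\right) \left(- \frac{1}{22}\right)\right)\right) \left(- \frac{1}{8310}\right) - \frac{13279}{20620}\right) + 7379 = \left(\left(-2 - \frac{282}{11}\right) \left(- \frac{1}{8310}\right) - \frac{13279}{20620}\right) + 7379 = \left(\left(- \frac{304}{11}\right) \left(- \frac{1}{8310}\right) - \frac{13279}{20620}\right) + 7379 = \left(\frac{152}{45705} - \frac{13279}{20620}\right) + 7379 = - \frac{120756491}{188487420} + 7379 = \frac{1390727915689}{188487420}$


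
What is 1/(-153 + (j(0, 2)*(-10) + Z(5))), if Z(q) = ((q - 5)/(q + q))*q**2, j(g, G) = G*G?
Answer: -1/193 ≈ -0.0051813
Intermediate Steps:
j(g, G) = G**2
Z(q) = q*(-5 + q)/2 (Z(q) = ((-5 + q)/((2*q)))*q**2 = ((-5 + q)*(1/(2*q)))*q**2 = ((-5 + q)/(2*q))*q**2 = q*(-5 + q)/2)
1/(-153 + (j(0, 2)*(-10) + Z(5))) = 1/(-153 + (2**2*(-10) + (1/2)*5*(-5 + 5))) = 1/(-153 + (4*(-10) + (1/2)*5*0)) = 1/(-153 + (-40 + 0)) = 1/(-153 - 40) = 1/(-193) = -1/193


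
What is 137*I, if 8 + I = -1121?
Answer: -154673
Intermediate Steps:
I = -1129 (I = -8 - 1121 = -1129)
137*I = 137*(-1129) = -154673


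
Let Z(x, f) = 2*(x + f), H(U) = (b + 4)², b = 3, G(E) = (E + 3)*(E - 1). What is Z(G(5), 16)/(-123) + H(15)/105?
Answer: -193/615 ≈ -0.31382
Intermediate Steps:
G(E) = (-1 + E)*(3 + E) (G(E) = (3 + E)*(-1 + E) = (-1 + E)*(3 + E))
H(U) = 49 (H(U) = (3 + 4)² = 7² = 49)
Z(x, f) = 2*f + 2*x (Z(x, f) = 2*(f + x) = 2*f + 2*x)
Z(G(5), 16)/(-123) + H(15)/105 = (2*16 + 2*(-3 + 5² + 2*5))/(-123) + 49/105 = (32 + 2*(-3 + 25 + 10))*(-1/123) + 49*(1/105) = (32 + 2*32)*(-1/123) + 7/15 = (32 + 64)*(-1/123) + 7/15 = 96*(-1/123) + 7/15 = -32/41 + 7/15 = -193/615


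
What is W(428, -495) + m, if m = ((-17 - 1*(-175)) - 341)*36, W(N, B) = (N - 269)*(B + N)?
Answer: -17241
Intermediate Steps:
W(N, B) = (-269 + N)*(B + N)
m = -6588 (m = ((-17 + 175) - 341)*36 = (158 - 341)*36 = -183*36 = -6588)
W(428, -495) + m = (428**2 - 269*(-495) - 269*428 - 495*428) - 6588 = (183184 + 133155 - 115132 - 211860) - 6588 = -10653 - 6588 = -17241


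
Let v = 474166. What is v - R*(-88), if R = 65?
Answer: 479886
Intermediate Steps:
v - R*(-88) = 474166 - 65*(-88) = 474166 - 1*(-5720) = 474166 + 5720 = 479886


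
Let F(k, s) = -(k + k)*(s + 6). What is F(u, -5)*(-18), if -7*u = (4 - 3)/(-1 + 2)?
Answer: -36/7 ≈ -5.1429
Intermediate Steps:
u = -⅐ (u = -(4 - 3)/(7*(-1 + 2)) = -1/(7*1) = -1/7 = -⅐*1 = -⅐ ≈ -0.14286)
F(k, s) = -2*k*(6 + s)
F(u, -5)*(-18) = -2*(-⅐)*(6 - 5)*(-18) = -2*(-⅐)*1*(-18) = (2/7)*(-18) = -36/7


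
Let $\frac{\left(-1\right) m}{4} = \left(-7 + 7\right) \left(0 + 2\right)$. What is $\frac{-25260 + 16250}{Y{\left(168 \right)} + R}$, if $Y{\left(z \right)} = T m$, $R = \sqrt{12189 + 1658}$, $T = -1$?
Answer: $- \frac{9010 \sqrt{13847}}{13847} \approx -76.568$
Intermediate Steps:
$m = 0$ ($m = - 4 \left(-7 + 7\right) \left(0 + 2\right) = - 4 \cdot 0 \cdot 2 = \left(-4\right) 0 = 0$)
$R = \sqrt{13847} \approx 117.67$
$Y{\left(z \right)} = 0$ ($Y{\left(z \right)} = \left(-1\right) 0 = 0$)
$\frac{-25260 + 16250}{Y{\left(168 \right)} + R} = \frac{-25260 + 16250}{0 + \sqrt{13847}} = - \frac{9010}{\sqrt{13847}} = - 9010 \frac{\sqrt{13847}}{13847} = - \frac{9010 \sqrt{13847}}{13847}$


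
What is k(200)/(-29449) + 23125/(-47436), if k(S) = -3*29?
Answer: -676881193/1396942764 ≈ -0.48454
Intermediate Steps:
k(S) = -87
k(200)/(-29449) + 23125/(-47436) = -87/(-29449) + 23125/(-47436) = -87*(-1/29449) + 23125*(-1/47436) = 87/29449 - 23125/47436 = -676881193/1396942764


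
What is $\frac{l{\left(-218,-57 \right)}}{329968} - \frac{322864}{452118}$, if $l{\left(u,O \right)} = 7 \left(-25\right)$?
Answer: $- \frac{53306954501}{74592236112} \approx -0.71464$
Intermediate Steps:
$l{\left(u,O \right)} = -175$
$\frac{l{\left(-218,-57 \right)}}{329968} - \frac{322864}{452118} = - \frac{175}{329968} - \frac{322864}{452118} = \left(-175\right) \frac{1}{329968} - \frac{161432}{226059} = - \frac{175}{329968} - \frac{161432}{226059} = - \frac{53306954501}{74592236112}$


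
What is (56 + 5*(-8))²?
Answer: 256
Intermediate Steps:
(56 + 5*(-8))² = (56 - 40)² = 16² = 256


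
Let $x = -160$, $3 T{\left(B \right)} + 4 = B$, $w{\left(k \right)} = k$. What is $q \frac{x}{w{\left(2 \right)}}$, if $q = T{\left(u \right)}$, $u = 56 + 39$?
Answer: $- \frac{7280}{3} \approx -2426.7$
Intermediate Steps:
$u = 95$
$T{\left(B \right)} = - \frac{4}{3} + \frac{B}{3}$
$q = \frac{91}{3}$ ($q = - \frac{4}{3} + \frac{1}{3} \cdot 95 = - \frac{4}{3} + \frac{95}{3} = \frac{91}{3} \approx 30.333$)
$q \frac{x}{w{\left(2 \right)}} = \frac{91 \left(- \frac{160}{2}\right)}{3} = \frac{91 \left(\left(-160\right) \frac{1}{2}\right)}{3} = \frac{91}{3} \left(-80\right) = - \frac{7280}{3}$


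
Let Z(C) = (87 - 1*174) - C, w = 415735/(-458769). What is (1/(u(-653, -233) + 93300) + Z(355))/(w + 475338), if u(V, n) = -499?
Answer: -18817805651529/20237106941676787 ≈ -0.00092987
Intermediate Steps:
w = -415735/458769 (w = 415735*(-1/458769) = -415735/458769 ≈ -0.90620)
Z(C) = -87 - C (Z(C) = (87 - 174) - C = -87 - C)
(1/(u(-653, -233) + 93300) + Z(355))/(w + 475338) = (1/(-499 + 93300) + (-87 - 1*355))/(-415735/458769 + 475338) = (1/92801 + (-87 - 355))/(218069923187/458769) = (1/92801 - 442)*(458769/218069923187) = -41018041/92801*458769/218069923187 = -18817805651529/20237106941676787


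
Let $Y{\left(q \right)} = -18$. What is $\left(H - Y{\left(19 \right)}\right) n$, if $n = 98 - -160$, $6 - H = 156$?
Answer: $-34056$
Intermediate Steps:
$H = -150$ ($H = 6 - 156 = -150$)
$n = 258$ ($n = 98 + 160 = 258$)
$\left(H - Y{\left(19 \right)}\right) n = \left(-150 - -18\right) 258 = \left(-150 + 18\right) 258 = \left(-132\right) 258 = -34056$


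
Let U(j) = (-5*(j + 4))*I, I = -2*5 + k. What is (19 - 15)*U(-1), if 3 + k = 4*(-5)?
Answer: 1980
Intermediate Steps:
k = -23 (k = -3 + 4*(-5) = -3 - 20 = -23)
I = -33 (I = -2*5 - 23 = -10 - 23 = -33)
U(j) = 660 + 165*j (U(j) = -5*(j + 4)*(-33) = -5*(4 + j)*(-33) = (-20 - 5*j)*(-33) = 660 + 165*j)
(19 - 15)*U(-1) = (19 - 15)*(660 + 165*(-1)) = 4*(660 - 165) = 4*495 = 1980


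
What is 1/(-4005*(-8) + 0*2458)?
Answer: 1/32040 ≈ 3.1211e-5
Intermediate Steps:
1/(-4005*(-8) + 0*2458) = 1/(32040 + 0) = 1/32040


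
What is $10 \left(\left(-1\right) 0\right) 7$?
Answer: $0$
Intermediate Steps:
$10 \left(\left(-1\right) 0\right) 7 = 10 \cdot 0 \cdot 7 = 0 \cdot 7 = 0$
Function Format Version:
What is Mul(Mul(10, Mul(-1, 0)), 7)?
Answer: 0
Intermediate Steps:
Mul(Mul(10, Mul(-1, 0)), 7) = Mul(Mul(10, 0), 7) = Mul(0, 7) = 0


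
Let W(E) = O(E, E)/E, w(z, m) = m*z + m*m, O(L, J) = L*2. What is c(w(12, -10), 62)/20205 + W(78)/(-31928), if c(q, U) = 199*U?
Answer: 196943627/322552620 ≈ 0.61058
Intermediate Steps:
O(L, J) = 2*L
w(z, m) = m² + m*z (w(z, m) = m*z + m² = m² + m*z)
W(E) = 2 (W(E) = (2*E)/E = 2)
c(w(12, -10), 62)/20205 + W(78)/(-31928) = (199*62)/20205 + 2/(-31928) = 12338*(1/20205) + 2*(-1/31928) = 12338/20205 - 1/15964 = 196943627/322552620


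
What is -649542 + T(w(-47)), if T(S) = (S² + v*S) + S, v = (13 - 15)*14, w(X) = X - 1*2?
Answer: -645818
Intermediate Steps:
w(X) = -2 + X (w(X) = X - 2 = -2 + X)
v = -28 (v = -2*14 = -28)
T(S) = S² - 27*S (T(S) = (S² - 28*S) + S = S² - 27*S)
-649542 + T(w(-47)) = -649542 + (-2 - 47)*(-27 + (-2 - 47)) = -649542 - 49*(-27 - 49) = -649542 - 49*(-76) = -649542 + 3724 = -645818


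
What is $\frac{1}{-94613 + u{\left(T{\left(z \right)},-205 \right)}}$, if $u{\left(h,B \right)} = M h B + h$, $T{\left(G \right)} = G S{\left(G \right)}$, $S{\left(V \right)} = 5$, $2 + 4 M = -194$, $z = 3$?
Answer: $\frac{1}{56077} \approx 1.7833 \cdot 10^{-5}$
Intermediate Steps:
$M = -49$ ($M = - \frac{1}{2} + \frac{1}{4} \left(-194\right) = - \frac{1}{2} - \frac{97}{2} = -49$)
$T{\left(G \right)} = 5 G$ ($T{\left(G \right)} = G 5 = 5 G$)
$u{\left(h,B \right)} = h - 49 B h$ ($u{\left(h,B \right)} = - 49 h B + h = - 49 B h + h = h - 49 B h$)
$\frac{1}{-94613 + u{\left(T{\left(z \right)},-205 \right)}} = \frac{1}{-94613 + 5 \cdot 3 \left(1 - -10045\right)} = \frac{1}{-94613 + 15 \left(1 + 10045\right)} = \frac{1}{-94613 + 15 \cdot 10046} = \frac{1}{-94613 + 150690} = \frac{1}{56077}$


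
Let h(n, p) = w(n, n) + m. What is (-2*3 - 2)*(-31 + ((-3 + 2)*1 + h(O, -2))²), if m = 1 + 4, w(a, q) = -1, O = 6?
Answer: 176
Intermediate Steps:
m = 5
h(n, p) = 4 (h(n, p) = -1 + 5 = 4)
(-2*3 - 2)*(-31 + ((-3 + 2)*1 + h(O, -2))²) = (-2*3 - 2)*(-31 + ((-3 + 2)*1 + 4)²) = (-6 - 2)*(-31 + (-1*1 + 4)²) = -8*(-31 + (-1 + 4)²) = -8*(-31 + 3²) = -8*(-31 + 9) = -8*(-22) = 176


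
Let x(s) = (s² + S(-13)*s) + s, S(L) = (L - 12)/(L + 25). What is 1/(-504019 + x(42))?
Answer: -2/1004601 ≈ -1.9908e-6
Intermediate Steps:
S(L) = (-12 + L)/(25 + L)
x(s) = s² - 13*s/12 (x(s) = (s² + ((-12 - 13)/(25 - 13))*s) + s = (s² + (-25/12)*s) + s = (s² + ((1/12)*(-25))*s) + s = (s² - 25*s/12) + s = s² - 13*s/12)
1/(-504019 + x(42)) = 1/(-504019 + (1/12)*42*(-13 + 12*42)) = 1/(-504019 + (1/12)*42*(-13 + 504)) = 1/(-504019 + (1/12)*42*491) = 1/(-504019 + 3437/2) = 1/(-1004601/2) = -2/1004601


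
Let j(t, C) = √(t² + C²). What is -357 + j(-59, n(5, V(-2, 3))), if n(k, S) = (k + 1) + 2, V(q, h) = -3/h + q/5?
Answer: -357 + √3545 ≈ -297.46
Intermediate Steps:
V(q, h) = -3/h + q/5 (V(q, h) = -3/h + q*(⅕) = -3/h + q/5)
n(k, S) = 3 + k (n(k, S) = (1 + k) + 2 = 3 + k)
j(t, C) = √(C² + t²)
-357 + j(-59, n(5, V(-2, 3))) = -357 + √((3 + 5)² + (-59)²) = -357 + √(8² + 3481) = -357 + √(64 + 3481) = -357 + √3545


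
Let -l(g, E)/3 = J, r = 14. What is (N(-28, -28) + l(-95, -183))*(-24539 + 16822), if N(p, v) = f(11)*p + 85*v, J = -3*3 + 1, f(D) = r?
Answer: 21206316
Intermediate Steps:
f(D) = 14
J = -8 (J = -9 + 1 = -8)
l(g, E) = 24 (l(g, E) = -3*(-8) = 24)
N(p, v) = 14*p + 85*v
(N(-28, -28) + l(-95, -183))*(-24539 + 16822) = ((14*(-28) + 85*(-28)) + 24)*(-24539 + 16822) = ((-392 - 2380) + 24)*(-7717) = (-2772 + 24)*(-7717) = -2748*(-7717) = 21206316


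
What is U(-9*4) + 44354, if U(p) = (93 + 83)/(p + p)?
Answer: 399164/9 ≈ 44352.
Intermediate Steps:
U(p) = 88/p (U(p) = 176/((2*p)) = 176*(1/(2*p)) = 88/p)
U(-9*4) + 44354 = 88/((-9*4)) + 44354 = 88/(-36) + 44354 = 88*(-1/36) + 44354 = -22/9 + 44354 = 399164/9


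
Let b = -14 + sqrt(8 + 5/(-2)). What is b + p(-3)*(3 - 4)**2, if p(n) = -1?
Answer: -15 + sqrt(22)/2 ≈ -12.655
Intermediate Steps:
b = -14 + sqrt(22)/2 (b = -14 + sqrt(8 + 5*(-1/2)) = -14 + sqrt(8 - 5/2) = -14 + sqrt(11/2) = -14 + sqrt(22)/2 ≈ -11.655)
b + p(-3)*(3 - 4)**2 = (-14 + sqrt(22)/2) - (3 - 4)**2 = (-14 + sqrt(22)/2) - 1*(-1)**2 = (-14 + sqrt(22)/2) - 1*1 = (-14 + sqrt(22)/2) - 1 = -15 + sqrt(22)/2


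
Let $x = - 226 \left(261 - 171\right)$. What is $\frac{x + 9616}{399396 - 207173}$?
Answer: $- \frac{10724}{192223} \approx -0.055789$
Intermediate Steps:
$x = -20340$ ($x = \left(-226\right) 90 = -20340$)
$\frac{x + 9616}{399396 - 207173} = \frac{-20340 + 9616}{399396 - 207173} = - \frac{10724}{192223}$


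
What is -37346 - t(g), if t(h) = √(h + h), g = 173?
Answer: -37346 - √346 ≈ -37365.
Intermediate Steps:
t(h) = √2*√h (t(h) = √(2*h) = √2*√h)
-37346 - t(g) = -37346 - √2*√173 = -37346 - √346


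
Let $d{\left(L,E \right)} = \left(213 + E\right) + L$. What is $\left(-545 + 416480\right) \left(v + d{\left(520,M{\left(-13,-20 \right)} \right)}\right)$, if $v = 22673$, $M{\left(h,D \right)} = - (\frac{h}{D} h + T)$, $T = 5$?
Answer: $\frac{38947238343}{4} \approx 9.7368 \cdot 10^{9}$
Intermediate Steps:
$M{\left(h,D \right)} = -5 - \frac{h^{2}}{D}$ ($M{\left(h,D \right)} = - (\frac{h}{D} h + 5) = - (\frac{h^{2}}{D} + 5) = - (5 + \frac{h^{2}}{D}) = -5 - \frac{h^{2}}{D}$)
$d{\left(L,E \right)} = 213 + E + L$
$\left(-545 + 416480\right) \left(v + d{\left(520,M{\left(-13,-20 \right)} \right)}\right) = \left(-545 + 416480\right) \left(22673 + \left(213 - \left(5 + \frac{\left(-13\right)^{2}}{-20}\right) + 520\right)\right) = 415935 \left(22673 + \left(213 - \left(5 - \frac{169}{20}\right) + 520\right)\right) = 415935 \left(22673 + \left(213 + \left(-5 + \frac{169}{20}\right) + 520\right)\right) = 415935 \left(22673 + \left(213 + \frac{69}{20} + 520\right)\right) = 415935 \left(22673 + \frac{14729}{20}\right) = 415935 \cdot \frac{468189}{20} = \frac{38947238343}{4}$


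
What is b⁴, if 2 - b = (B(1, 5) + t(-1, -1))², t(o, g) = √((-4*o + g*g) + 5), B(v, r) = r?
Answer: 8719921 + 2757480*√10 ≈ 1.7440e+7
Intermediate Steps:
t(o, g) = √(5 + g² - 4*o) (t(o, g) = √((-4*o + g²) + 5) = √((g² - 4*o) + 5) = √(5 + g² - 4*o))
b = 2 - (5 + √10)² (b = 2 - (5 + √(5 + (-1)² - 4*(-1)))² = 2 - (5 + √(5 + 1 + 4))² = 2 - (5 + √10)² ≈ -64.623)
b⁴ = (2 - (5 + √10)²)⁴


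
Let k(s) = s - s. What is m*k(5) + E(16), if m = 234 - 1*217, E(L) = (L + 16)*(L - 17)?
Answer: -32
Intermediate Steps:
k(s) = 0
E(L) = (-17 + L)*(16 + L) (E(L) = (16 + L)*(-17 + L) = (-17 + L)*(16 + L))
m = 17 (m = 234 - 217 = 17)
m*k(5) + E(16) = 17*0 + (-272 + 16² - 1*16) = 0 + (-272 + 256 - 16) = 0 - 32 = -32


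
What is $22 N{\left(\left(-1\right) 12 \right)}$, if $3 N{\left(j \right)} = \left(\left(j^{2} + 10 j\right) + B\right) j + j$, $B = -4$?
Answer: $-1848$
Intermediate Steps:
$N{\left(j \right)} = \frac{j}{3} + \frac{j \left(-4 + j^{2} + 10 j\right)}{3}$ ($N{\left(j \right)} = \frac{\left(\left(j^{2} + 10 j\right) - 4\right) j + j}{3} = \frac{\left(-4 + j^{2} + 10 j\right) j + j}{3} = \frac{j \left(-4 + j^{2} + 10 j\right) + j}{3} = \frac{j + j \left(-4 + j^{2} + 10 j\right)}{3} = \frac{j}{3} + \frac{j \left(-4 + j^{2} + 10 j\right)}{3}$)
$22 N{\left(\left(-1\right) 12 \right)} = 22 \frac{\left(-1\right) 12 \left(-3 + \left(\left(-1\right) 12\right)^{2} + 10 \left(\left(-1\right) 12\right)\right)}{3} = 22 \cdot \frac{1}{3} \left(-12\right) \left(-3 + \left(-12\right)^{2} + 10 \left(-12\right)\right) = 22 \cdot \frac{1}{3} \left(-12\right) \left(-3 + 144 - 120\right) = 22 \cdot \frac{1}{3} \left(-12\right) 21 = 22 \left(-84\right) = -1848$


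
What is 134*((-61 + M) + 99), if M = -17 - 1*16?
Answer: 670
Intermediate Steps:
M = -33 (M = -17 - 16 = -33)
134*((-61 + M) + 99) = 134*((-61 - 33) + 99) = 134*(-94 + 99) = 134*5 = 670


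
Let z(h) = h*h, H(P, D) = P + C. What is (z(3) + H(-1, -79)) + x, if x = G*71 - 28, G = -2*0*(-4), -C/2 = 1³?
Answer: -22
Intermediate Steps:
C = -2 (C = -2*1³ = -2*1 = -2)
G = 0 (G = 0*(-4) = 0)
H(P, D) = -2 + P (H(P, D) = P - 2 = -2 + P)
x = -28 (x = 0*71 - 28 = 0 - 28 = -28)
z(h) = h²
(z(3) + H(-1, -79)) + x = (3² + (-2 - 1)) - 28 = (9 - 3) - 28 = 6 - 28 = -22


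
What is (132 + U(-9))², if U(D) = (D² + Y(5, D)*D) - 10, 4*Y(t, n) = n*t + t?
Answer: 85849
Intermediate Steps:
Y(t, n) = t/4 + n*t/4 (Y(t, n) = (n*t + t)/4 = (t + n*t)/4 = t/4 + n*t/4)
U(D) = -10 + D² + D*(5/4 + 5*D/4) (U(D) = (D² + ((¼)*5*(1 + D))*D) - 10 = (D² + (5/4 + 5*D/4)*D) - 10 = (D² + D*(5/4 + 5*D/4)) - 10 = -10 + D² + D*(5/4 + 5*D/4))
(132 + U(-9))² = (132 + (-10 + (5/4)*(-9) + (9/4)*(-9)²))² = (132 + (-10 - 45/4 + (9/4)*81))² = (132 + (-10 - 45/4 + 729/4))² = (132 + 161)² = 293² = 85849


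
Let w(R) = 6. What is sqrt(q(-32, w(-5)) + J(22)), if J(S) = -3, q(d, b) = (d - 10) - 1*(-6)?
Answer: I*sqrt(39) ≈ 6.245*I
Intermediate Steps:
q(d, b) = -4 + d (q(d, b) = (-10 + d) + 6 = -4 + d)
sqrt(q(-32, w(-5)) + J(22)) = sqrt((-4 - 32) - 3) = sqrt(-36 - 3) = sqrt(-39) = I*sqrt(39)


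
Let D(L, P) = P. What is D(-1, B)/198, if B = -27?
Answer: -3/22 ≈ -0.13636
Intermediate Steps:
D(-1, B)/198 = -27/198 = -27*1/198 = -3/22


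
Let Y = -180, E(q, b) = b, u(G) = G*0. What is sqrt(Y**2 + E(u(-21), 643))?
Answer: sqrt(33043) ≈ 181.78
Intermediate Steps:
u(G) = 0
sqrt(Y**2 + E(u(-21), 643)) = sqrt((-180)**2 + 643) = sqrt(32400 + 643) = sqrt(33043)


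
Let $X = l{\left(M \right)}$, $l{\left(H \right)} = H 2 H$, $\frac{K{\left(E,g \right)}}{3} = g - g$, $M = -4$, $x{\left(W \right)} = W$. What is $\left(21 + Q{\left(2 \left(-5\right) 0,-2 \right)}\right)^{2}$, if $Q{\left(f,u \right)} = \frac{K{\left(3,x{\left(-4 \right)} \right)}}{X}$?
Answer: $441$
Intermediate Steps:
$K{\left(E,g \right)} = 0$ ($K{\left(E,g \right)} = 3 \left(g - g\right) = 3 \cdot 0 = 0$)
$l{\left(H \right)} = 2 H^{2}$ ($l{\left(H \right)} = 2 H H = 2 H^{2}$)
$X = 32$ ($X = 2 \left(-4\right)^{2} = 2 \cdot 16 = 32$)
$Q{\left(f,u \right)} = 0$ ($Q{\left(f,u \right)} = \frac{0}{32} = 0 \cdot \frac{1}{32} = 0$)
$\left(21 + Q{\left(2 \left(-5\right) 0,-2 \right)}\right)^{2} = \left(21 + 0\right)^{2} = 21^{2} = 441$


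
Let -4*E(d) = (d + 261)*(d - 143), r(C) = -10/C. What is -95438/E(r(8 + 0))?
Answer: -6108032/599503 ≈ -10.188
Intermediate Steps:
E(d) = -(-143 + d)*(261 + d)/4 (E(d) = -(d + 261)*(d - 143)/4 = -(261 + d)*(-143 + d)/4 = -(-143 + d)*(261 + d)/4)
-95438/E(r(8 + 0)) = -95438/(37323/4 - (-295)/(8 + 0) - 100/(8 + 0)²/4) = -95438/(37323/4 - (-295)/8 - (-10/8)²/4) = -95438/(37323/4 - (-295)/8 - (-10*⅛)²/4) = -95438/(37323/4 - 59/2*(-5/4) - (-5/4)²/4) = -95438/(37323/4 + 295/8 - ¼*25/16) = -95438/(37323/4 + 295/8 - 25/64) = -95438/599503/64 = -95438*64/599503 = -6108032/599503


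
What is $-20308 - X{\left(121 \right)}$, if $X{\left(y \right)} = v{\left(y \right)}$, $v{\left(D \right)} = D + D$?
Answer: $-20550$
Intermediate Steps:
$v{\left(D \right)} = 2 D$
$X{\left(y \right)} = 2 y$
$-20308 - X{\left(121 \right)} = -20308 - 2 \cdot 121 = -20308 - 242 = -20550$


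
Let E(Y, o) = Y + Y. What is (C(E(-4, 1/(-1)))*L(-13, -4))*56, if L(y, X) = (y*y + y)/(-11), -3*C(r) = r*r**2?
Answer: -1490944/11 ≈ -1.3554e+5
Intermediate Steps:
E(Y, o) = 2*Y
C(r) = -r**3/3 (C(r) = -r*r**2/3 = -r**3/3)
L(y, X) = -y/11 - y**2/11 (L(y, X) = (y**2 + y)*(-1/11) = (y + y**2)*(-1/11) = -y/11 - y**2/11)
(C(E(-4, 1/(-1)))*L(-13, -4))*56 = ((-(2*(-4))**3/3)*(-1/11*(-13)*(1 - 13)))*56 = ((-1/3*(-8)**3)*(-1/11*(-13)*(-12)))*56 = (-1/3*(-512)*(-156/11))*56 = ((512/3)*(-156/11))*56 = -26624/11*56 = -1490944/11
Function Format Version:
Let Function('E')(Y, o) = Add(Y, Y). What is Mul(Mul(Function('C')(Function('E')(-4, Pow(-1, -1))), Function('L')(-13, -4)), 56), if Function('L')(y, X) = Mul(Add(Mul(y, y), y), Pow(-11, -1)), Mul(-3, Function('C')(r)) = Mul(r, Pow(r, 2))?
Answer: Rational(-1490944, 11) ≈ -1.3554e+5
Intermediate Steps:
Function('E')(Y, o) = Mul(2, Y)
Function('C')(r) = Mul(Rational(-1, 3), Pow(r, 3)) (Function('C')(r) = Mul(Rational(-1, 3), Mul(r, Pow(r, 2))) = Mul(Rational(-1, 3), Pow(r, 3)))
Function('L')(y, X) = Add(Mul(Rational(-1, 11), y), Mul(Rational(-1, 11), Pow(y, 2))) (Function('L')(y, X) = Mul(Add(Pow(y, 2), y), Rational(-1, 11)) = Mul(Add(y, Pow(y, 2)), Rational(-1, 11)) = Add(Mul(Rational(-1, 11), y), Mul(Rational(-1, 11), Pow(y, 2))))
Mul(Mul(Function('C')(Function('E')(-4, Pow(-1, -1))), Function('L')(-13, -4)), 56) = Mul(Mul(Mul(Rational(-1, 3), Pow(Mul(2, -4), 3)), Mul(Rational(-1, 11), -13, Add(1, -13))), 56) = Mul(Mul(Mul(Rational(-1, 3), Pow(-8, 3)), Mul(Rational(-1, 11), -13, -12)), 56) = Mul(Mul(Mul(Rational(-1, 3), -512), Rational(-156, 11)), 56) = Mul(Mul(Rational(512, 3), Rational(-156, 11)), 56) = Mul(Rational(-26624, 11), 56) = Rational(-1490944, 11)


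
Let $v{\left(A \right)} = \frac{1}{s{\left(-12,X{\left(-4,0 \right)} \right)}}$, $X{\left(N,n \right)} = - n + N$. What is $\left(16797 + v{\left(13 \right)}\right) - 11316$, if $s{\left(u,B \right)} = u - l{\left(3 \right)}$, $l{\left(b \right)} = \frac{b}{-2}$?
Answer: $\frac{115099}{21} \approx 5480.9$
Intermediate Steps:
$l{\left(b \right)} = - \frac{b}{2}$ ($l{\left(b \right)} = b \left(- \frac{1}{2}\right) = - \frac{b}{2}$)
$X{\left(N,n \right)} = N - n$
$s{\left(u,B \right)} = \frac{3}{2} + u$ ($s{\left(u,B \right)} = u - \left(- \frac{1}{2}\right) 3 = u - - \frac{3}{2} = u + \frac{3}{2} = \frac{3}{2} + u$)
$v{\left(A \right)} = - \frac{2}{21}$ ($v{\left(A \right)} = \frac{1}{\frac{3}{2} - 12} = \frac{1}{- \frac{21}{2}} = - \frac{2}{21}$)
$\left(16797 + v{\left(13 \right)}\right) - 11316 = \left(16797 - \frac{2}{21}\right) - 11316 = \frac{352735}{21} - 11316 = \frac{115099}{21}$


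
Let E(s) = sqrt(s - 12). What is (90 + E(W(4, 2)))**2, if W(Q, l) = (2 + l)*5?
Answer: 8108 + 360*sqrt(2) ≈ 8617.1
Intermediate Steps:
W(Q, l) = 10 + 5*l
E(s) = sqrt(-12 + s)
(90 + E(W(4, 2)))**2 = (90 + sqrt(-12 + (10 + 5*2)))**2 = (90 + sqrt(-12 + (10 + 10)))**2 = (90 + sqrt(-12 + 20))**2 = (90 + sqrt(8))**2 = (90 + 2*sqrt(2))**2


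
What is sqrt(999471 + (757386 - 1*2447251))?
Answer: I*sqrt(690394) ≈ 830.9*I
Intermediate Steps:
sqrt(999471 + (757386 - 1*2447251)) = sqrt(999471 + (757386 - 2447251)) = sqrt(999471 - 1689865) = sqrt(-690394) = I*sqrt(690394)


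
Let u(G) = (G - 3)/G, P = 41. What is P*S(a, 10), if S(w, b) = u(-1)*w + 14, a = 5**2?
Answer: 4674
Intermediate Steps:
a = 25
u(G) = (-3 + G)/G
S(w, b) = 14 + 4*w (S(w, b) = ((-3 - 1)/(-1))*w + 14 = (-1*(-4))*w + 14 = 4*w + 14 = 14 + 4*w)
P*S(a, 10) = 41*(14 + 4*25) = 41*(14 + 100) = 41*114 = 4674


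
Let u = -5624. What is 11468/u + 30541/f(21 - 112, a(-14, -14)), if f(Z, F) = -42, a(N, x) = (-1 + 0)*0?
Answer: -1537895/2109 ≈ -729.21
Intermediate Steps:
a(N, x) = 0 (a(N, x) = -1*0 = 0)
11468/u + 30541/f(21 - 112, a(-14, -14)) = 11468/(-5624) + 30541/(-42) = 11468*(-1/5624) + 30541*(-1/42) = -2867/1406 - 4363/6 = -1537895/2109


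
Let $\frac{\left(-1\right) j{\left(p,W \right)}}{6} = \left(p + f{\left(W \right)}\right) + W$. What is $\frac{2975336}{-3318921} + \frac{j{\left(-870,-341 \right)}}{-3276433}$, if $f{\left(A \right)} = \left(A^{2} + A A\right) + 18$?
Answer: $- \frac{5141116459394}{10874222288793} \approx -0.47278$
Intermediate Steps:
$f{\left(A \right)} = 18 + 2 A^{2}$ ($f{\left(A \right)} = \left(A^{2} + A^{2}\right) + 18 = 2 A^{2} + 18 = 18 + 2 A^{2}$)
$j{\left(p,W \right)} = -108 - 12 W^{2} - 6 W - 6 p$ ($j{\left(p,W \right)} = - 6 \left(\left(p + \left(18 + 2 W^{2}\right)\right) + W\right) = - 6 \left(\left(18 + p + 2 W^{2}\right) + W\right) = - 6 \left(18 + W + p + 2 W^{2}\right) = -108 - 12 W^{2} - 6 W - 6 p$)
$\frac{2975336}{-3318921} + \frac{j{\left(-870,-341 \right)}}{-3276433} = \frac{2975336}{-3318921} + \frac{-108 - 12 \left(-341\right)^{2} - -2046 - -5220}{-3276433} = 2975336 \left(- \frac{1}{3318921}\right) + \left(-108 - 1395372 + 2046 + 5220\right) \left(- \frac{1}{3276433}\right) = - \frac{2975336}{3318921} + \left(-108 - 1395372 + 2046 + 5220\right) \left(- \frac{1}{3276433}\right) = - \frac{2975336}{3318921} - - \frac{1388214}{3276433} = - \frac{2975336}{3318921} + \frac{1388214}{3276433} = - \frac{5141116459394}{10874222288793}$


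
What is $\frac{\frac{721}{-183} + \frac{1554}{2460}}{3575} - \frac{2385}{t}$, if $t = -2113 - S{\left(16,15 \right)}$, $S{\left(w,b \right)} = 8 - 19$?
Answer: $\frac{159803043131}{140956047375} \approx 1.1337$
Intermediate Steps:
$S{\left(w,b \right)} = -11$
$t = -2102$ ($t = -2113 - -11 = -2113 + 11 = -2102$)
$\frac{\frac{721}{-183} + \frac{1554}{2460}}{3575} - \frac{2385}{t} = \frac{\frac{721}{-183} + \frac{1554}{2460}}{3575} - \frac{2385}{-2102} = \left(721 \left(- \frac{1}{183}\right) + 1554 \cdot \frac{1}{2460}\right) \frac{1}{3575} - - \frac{2385}{2102} = \left(- \frac{721}{183} + \frac{259}{410}\right) \frac{1}{3575} + \frac{2385}{2102} = \left(- \frac{248213}{75030}\right) \frac{1}{3575} + \frac{2385}{2102} = - \frac{248213}{268232250} + \frac{2385}{2102} = \frac{159803043131}{140956047375}$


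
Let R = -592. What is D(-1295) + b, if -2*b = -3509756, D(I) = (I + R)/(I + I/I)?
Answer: 2270814019/1294 ≈ 1.7549e+6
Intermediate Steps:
D(I) = (-592 + I)/(1 + I) (D(I) = (I - 592)/(I + I/I) = (-592 + I)/(I + 1) = (-592 + I)/(1 + I))
b = 1754878 (b = -½*(-3509756) = 1754878)
D(-1295) + b = (-592 - 1295)/(1 - 1295) + 1754878 = -1887/(-1294) + 1754878 = -1/1294*(-1887) + 1754878 = 1887/1294 + 1754878 = 2270814019/1294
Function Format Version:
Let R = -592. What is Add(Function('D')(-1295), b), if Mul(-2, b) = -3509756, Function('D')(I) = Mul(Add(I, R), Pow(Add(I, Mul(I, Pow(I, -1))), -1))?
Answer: Rational(2270814019, 1294) ≈ 1.7549e+6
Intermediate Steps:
Function('D')(I) = Mul(Pow(Add(1, I), -1), Add(-592, I)) (Function('D')(I) = Mul(Add(I, -592), Pow(Add(I, Mul(I, Pow(I, -1))), -1)) = Mul(Add(-592, I), Pow(Add(I, 1), -1)) = Mul(Add(-592, I), Pow(Add(1, I), -1)) = Mul(Pow(Add(1, I), -1), Add(-592, I)))
b = 1754878 (b = Mul(Rational(-1, 2), -3509756) = 1754878)
Add(Function('D')(-1295), b) = Add(Mul(Pow(Add(1, -1295), -1), Add(-592, -1295)), 1754878) = Add(Mul(Pow(-1294, -1), -1887), 1754878) = Add(Mul(Rational(-1, 1294), -1887), 1754878) = Add(Rational(1887, 1294), 1754878) = Rational(2270814019, 1294)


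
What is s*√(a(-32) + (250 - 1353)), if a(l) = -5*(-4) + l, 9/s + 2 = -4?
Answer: -3*I*√1115/2 ≈ -50.087*I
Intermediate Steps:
s = -3/2 (s = 9/(-2 - 4) = 9/(-6) = 9*(-⅙) = -3/2 ≈ -1.5000)
a(l) = 20 + l
s*√(a(-32) + (250 - 1353)) = -3*√((20 - 32) + (250 - 1353))/2 = -3*√(-12 - 1103)/2 = -3*I*√1115/2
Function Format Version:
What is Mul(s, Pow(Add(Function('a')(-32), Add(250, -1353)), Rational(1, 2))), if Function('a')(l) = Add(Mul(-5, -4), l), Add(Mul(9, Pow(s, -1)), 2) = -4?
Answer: Mul(Rational(-3, 2), I, Pow(1115, Rational(1, 2))) ≈ Mul(-50.087, I)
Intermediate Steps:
s = Rational(-3, 2) (s = Mul(9, Pow(Add(-2, -4), -1)) = Mul(9, Pow(-6, -1)) = Mul(9, Rational(-1, 6)) = Rational(-3, 2) ≈ -1.5000)
Function('a')(l) = Add(20, l)
Mul(s, Pow(Add(Function('a')(-32), Add(250, -1353)), Rational(1, 2))) = Mul(Rational(-3, 2), Pow(Add(Add(20, -32), Add(250, -1353)), Rational(1, 2))) = Mul(Rational(-3, 2), Pow(Add(-12, -1103), Rational(1, 2))) = Mul(Rational(-3, 2), Pow(-1115, Rational(1, 2))) = Mul(Rational(-3, 2), Mul(I, Pow(1115, Rational(1, 2)))) = Mul(Rational(-3, 2), I, Pow(1115, Rational(1, 2)))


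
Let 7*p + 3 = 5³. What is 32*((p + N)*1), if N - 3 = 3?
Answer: 5248/7 ≈ 749.71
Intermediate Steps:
N = 6 (N = 3 + 3 = 6)
p = 122/7 (p = -3/7 + (⅐)*5³ = -3/7 + (⅐)*125 = -3/7 + 125/7 = 122/7 ≈ 17.429)
32*((p + N)*1) = 32*((122/7 + 6)*1) = 32*((164/7)*1) = 32*(164/7) = 5248/7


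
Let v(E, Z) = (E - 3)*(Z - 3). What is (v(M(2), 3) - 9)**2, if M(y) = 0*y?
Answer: 81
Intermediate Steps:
M(y) = 0
v(E, Z) = (-3 + E)*(-3 + Z)
(v(M(2), 3) - 9)**2 = ((9 - 3*0 - 3*3 + 0*3) - 9)**2 = ((9 + 0 - 9 + 0) - 9)**2 = (0 - 9)**2 = (-9)**2 = 81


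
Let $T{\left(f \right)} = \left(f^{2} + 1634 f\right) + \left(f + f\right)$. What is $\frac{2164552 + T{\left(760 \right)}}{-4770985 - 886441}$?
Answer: $- \frac{1992756}{2828713} \approx -0.70447$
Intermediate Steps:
$T{\left(f \right)} = f^{2} + 1636 f$ ($T{\left(f \right)} = \left(f^{2} + 1634 f\right) + 2 f = f^{2} + 1636 f$)
$\frac{2164552 + T{\left(760 \right)}}{-4770985 - 886441} = \frac{2164552 + 760 \left(1636 + 760\right)}{-4770985 - 886441} = \frac{2164552 + 760 \cdot 2396}{-5657426} = \left(2164552 + 1820960\right) \left(- \frac{1}{5657426}\right) = 3985512 \left(- \frac{1}{5657426}\right) = - \frac{1992756}{2828713}$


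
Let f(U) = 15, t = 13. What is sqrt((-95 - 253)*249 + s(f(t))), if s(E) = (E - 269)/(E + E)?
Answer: I*sqrt(19498605)/15 ≈ 294.38*I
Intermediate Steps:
s(E) = (-269 + E)/(2*E) (s(E) = (-269 + E)/((2*E)) = (-269 + E)*(1/(2*E)) = (-269 + E)/(2*E))
sqrt((-95 - 253)*249 + s(f(t))) = sqrt((-95 - 253)*249 + (1/2)*(-269 + 15)/15) = sqrt(-348*249 + (1/2)*(1/15)*(-254)) = sqrt(-86652 - 127/15) = sqrt(-1299907/15) = I*sqrt(19498605)/15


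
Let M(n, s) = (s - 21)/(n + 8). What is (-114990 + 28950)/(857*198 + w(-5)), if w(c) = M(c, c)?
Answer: -32265/63629 ≈ -0.50708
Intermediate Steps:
M(n, s) = (-21 + s)/(8 + n)
w(c) = (-21 + c)/(8 + c)
(-114990 + 28950)/(857*198 + w(-5)) = (-114990 + 28950)/(857*198 + (-21 - 5)/(8 - 5)) = -86040/(169686 - 26/3) = -86040/509032/3 = -86040*3/509032 = -32265/63629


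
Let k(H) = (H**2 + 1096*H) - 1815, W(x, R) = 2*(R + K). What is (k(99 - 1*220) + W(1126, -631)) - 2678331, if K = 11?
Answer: -2799361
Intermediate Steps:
W(x, R) = 22 + 2*R (W(x, R) = 2*(R + 11) = 2*(11 + R) = 22 + 2*R)
k(H) = -1815 + H**2 + 1096*H
(k(99 - 1*220) + W(1126, -631)) - 2678331 = ((-1815 + (99 - 1*220)**2 + 1096*(99 - 1*220)) + (22 + 2*(-631))) - 2678331 = ((-1815 + (99 - 220)**2 + 1096*(99 - 220)) + (22 - 1262)) - 2678331 = ((-1815 + (-121)**2 + 1096*(-121)) - 1240) - 2678331 = ((-1815 + 14641 - 132616) - 1240) - 2678331 = (-119790 - 1240) - 2678331 = -121030 - 2678331 = -2799361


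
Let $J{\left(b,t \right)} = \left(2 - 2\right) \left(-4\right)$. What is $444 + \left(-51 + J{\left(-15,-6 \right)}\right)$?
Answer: $393$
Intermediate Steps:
$J{\left(b,t \right)} = 0$ ($J{\left(b,t \right)} = 0 \left(-4\right) = 0$)
$444 + \left(-51 + J{\left(-15,-6 \right)}\right) = 444 + \left(-51 + 0\right) = 444 - 51 = 393$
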